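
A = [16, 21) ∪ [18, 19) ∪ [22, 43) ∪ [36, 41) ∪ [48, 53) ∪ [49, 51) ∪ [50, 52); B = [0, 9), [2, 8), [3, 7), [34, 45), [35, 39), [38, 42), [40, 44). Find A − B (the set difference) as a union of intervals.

[16, 21) ∪ [22, 34) ∪ [48, 53)

First set merges to [16, 21), [22, 43), [48, 53).
Second set merges to [0, 9), [34, 45).
[16, 21) is untouched.
[22, 43) with B removed leaves [22, 34).
[48, 53) is untouched.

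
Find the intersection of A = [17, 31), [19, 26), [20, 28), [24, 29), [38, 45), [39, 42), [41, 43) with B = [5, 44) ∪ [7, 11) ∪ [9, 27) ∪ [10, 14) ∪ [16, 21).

[17, 31) ∪ [38, 44)

A, merged: [17, 31), [38, 45).
B, merged: [5, 44).
[17, 31) meets the second set on [17, 31).
[38, 45) meets the second set on [38, 44).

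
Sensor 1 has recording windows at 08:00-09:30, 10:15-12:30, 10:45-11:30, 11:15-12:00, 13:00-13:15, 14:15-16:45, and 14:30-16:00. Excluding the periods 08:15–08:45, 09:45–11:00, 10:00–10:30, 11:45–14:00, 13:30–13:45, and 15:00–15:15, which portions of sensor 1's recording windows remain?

08:00–08:15, 08:45–09:30, 11:00–11:45, 14:15–15:00, 15:15–16:45

First set merges to 08:00–09:30, 10:15–12:30, 13:00–13:15, 14:15–16:45.
Second set merges to 08:15–08:45, 09:45–11:00, 11:45–14:00, 15:00–15:15.
08:00–09:30 with B removed leaves 08:00–08:15, 08:45–09:30.
10:15–12:30 with B removed leaves 11:00–11:45.
13:00–13:15 lies entirely inside B → drops out.
14:15–16:45 with B removed leaves 14:15–15:00, 15:15–16:45.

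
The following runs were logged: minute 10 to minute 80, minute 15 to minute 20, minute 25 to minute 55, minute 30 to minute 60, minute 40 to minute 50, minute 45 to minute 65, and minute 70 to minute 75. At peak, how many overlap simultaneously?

Walk the sorted start/end points keeping a running depth.
The depth first hits 5 at minute 45.

5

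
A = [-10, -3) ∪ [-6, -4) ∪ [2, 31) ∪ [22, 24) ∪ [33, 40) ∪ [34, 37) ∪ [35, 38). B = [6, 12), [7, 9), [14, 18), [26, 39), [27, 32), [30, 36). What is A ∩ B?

[6, 12) ∪ [14, 18) ∪ [26, 31) ∪ [33, 39)

A, merged: [-10, -3), [2, 31), [33, 40).
B, merged: [6, 12), [14, 18), [26, 39).
[-10, -3) falls entirely outside B.
[2, 31) overlaps B on [6, 12), [14, 18), [26, 31).
[33, 40) overlaps B on [33, 39).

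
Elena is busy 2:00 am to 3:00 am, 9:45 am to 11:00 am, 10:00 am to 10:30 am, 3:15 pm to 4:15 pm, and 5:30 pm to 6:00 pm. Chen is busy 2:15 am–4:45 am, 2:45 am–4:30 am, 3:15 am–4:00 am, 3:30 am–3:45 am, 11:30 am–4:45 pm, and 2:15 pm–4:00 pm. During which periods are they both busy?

2:15 am-3:00 am, 3:15 pm-4:15 pm

Merge the first list: 2:00 am-3:00 am, 9:45 am-11:00 am, 3:15 pm-4:15 pm, 5:30 pm-6:00 pm.
Merge the second list: 2:15 am-4:45 am, 11:30 am-4:45 pm.
2:00 am-3:00 am ∩ B → 2:15 am-3:00 am.
9:45 am-11:00 am meets no B interval.
3:15 pm-4:15 pm ∩ B → 3:15 pm-4:15 pm.
5:30 pm-6:00 pm meets no B interval.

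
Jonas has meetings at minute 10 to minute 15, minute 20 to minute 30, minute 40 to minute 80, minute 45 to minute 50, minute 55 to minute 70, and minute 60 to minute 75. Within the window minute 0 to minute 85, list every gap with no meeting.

minute 0 to minute 10, minute 15 to minute 20, minute 30 to minute 40, minute 80 to minute 85

After merging, the occupied span is minute 10 to minute 15, minute 20 to minute 30, minute 40 to minute 80.
Complement within minute 0 to minute 85: minute 0 to minute 10, minute 15 to minute 20, minute 30 to minute 40, minute 80 to minute 85.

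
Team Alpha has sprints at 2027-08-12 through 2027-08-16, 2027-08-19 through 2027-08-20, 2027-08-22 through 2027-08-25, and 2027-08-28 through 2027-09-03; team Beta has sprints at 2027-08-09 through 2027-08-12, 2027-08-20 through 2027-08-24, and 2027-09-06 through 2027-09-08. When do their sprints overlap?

2027-08-12 through 2027-08-16 meets the second set on 2027-08-12 through 2027-08-12.
2027-08-19 through 2027-08-20 meets the second set on 2027-08-20 through 2027-08-20.
2027-08-22 through 2027-08-25 meets the second set on 2027-08-22 through 2027-08-24.
2027-08-28 through 2027-09-03: no overlap with the second set.

2027-08-12 through 2027-08-12, 2027-08-20 through 2027-08-20, 2027-08-22 through 2027-08-24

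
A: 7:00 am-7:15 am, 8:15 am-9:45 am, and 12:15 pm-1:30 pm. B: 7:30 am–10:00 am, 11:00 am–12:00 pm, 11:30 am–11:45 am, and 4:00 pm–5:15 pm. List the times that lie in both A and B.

Second set merges to 7:30 am–10:00 am, 11:00 am–12:00 pm, 4:00 pm–5:15 pm.
7:00 am–7:15 am falls entirely outside B.
8:15 am–9:45 am overlaps B on 8:15 am–9:45 am.
12:15 pm–1:30 pm falls entirely outside B.

8:15 am–9:45 am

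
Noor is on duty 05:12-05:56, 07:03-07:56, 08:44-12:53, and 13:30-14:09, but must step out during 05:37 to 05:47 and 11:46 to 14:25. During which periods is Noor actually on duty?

05:12–05:37, 05:47–05:56, 07:03–07:56, 08:44–11:46

05:12–05:56 minus B → 05:12–05:37, 05:47–05:56.
07:03–07:56: no B overlap → unchanged.
08:44–12:53 minus B → 08:44–11:46.
13:30–14:09: fully covered by B → removed.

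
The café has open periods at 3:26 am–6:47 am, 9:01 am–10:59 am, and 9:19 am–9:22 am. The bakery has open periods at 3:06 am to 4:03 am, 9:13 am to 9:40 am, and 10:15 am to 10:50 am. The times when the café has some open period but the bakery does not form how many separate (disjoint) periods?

A, merged: 3:26 am–6:47 am, 9:01 am–10:59 am.
A \ B = 4:03 am–6:47 am, 9:01 am–9:13 am, 9:40 am–10:15 am, 10:50 am–10:59 am.
That is 4 disjoint pieces.

4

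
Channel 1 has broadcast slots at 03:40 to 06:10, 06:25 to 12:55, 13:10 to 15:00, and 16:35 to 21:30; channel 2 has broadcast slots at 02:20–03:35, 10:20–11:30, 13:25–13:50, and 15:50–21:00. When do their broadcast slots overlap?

10:20–11:30, 13:25–13:50, 16:35–21:00

03:40–06:10 falls entirely outside B.
06:25–12:55 overlaps B on 10:20–11:30.
13:10–15:00 overlaps B on 13:25–13:50.
16:35–21:30 overlaps B on 16:35–21:00.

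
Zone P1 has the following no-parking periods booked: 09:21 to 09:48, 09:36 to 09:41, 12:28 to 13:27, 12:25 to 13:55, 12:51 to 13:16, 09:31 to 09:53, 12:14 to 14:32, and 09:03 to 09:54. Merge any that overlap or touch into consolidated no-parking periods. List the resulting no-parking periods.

09:03-09:54, 12:14-14:32

Sort by start: 09:03-09:54, 09:21-09:48, 09:31-09:53, 09:36-09:41, 12:14-14:32, 12:25-13:55, 12:28-13:27, 12:51-13:16.
09:21-09:48 overlaps/touches 09:03-09:54 → extend to 09:03-09:54.
09:31-09:53 overlaps/touches 09:03-09:54 → extend to 09:03-09:54.
09:36-09:41 overlaps/touches 09:03-09:54 → extend to 09:03-09:54.
12:14-14:32 is disjoint → start new block.
12:25-13:55 overlaps/touches 12:14-14:32 → extend to 12:14-14:32.
12:28-13:27 overlaps/touches 12:14-14:32 → extend to 12:14-14:32.
12:51-13:16 overlaps/touches 12:14-14:32 → extend to 12:14-14:32.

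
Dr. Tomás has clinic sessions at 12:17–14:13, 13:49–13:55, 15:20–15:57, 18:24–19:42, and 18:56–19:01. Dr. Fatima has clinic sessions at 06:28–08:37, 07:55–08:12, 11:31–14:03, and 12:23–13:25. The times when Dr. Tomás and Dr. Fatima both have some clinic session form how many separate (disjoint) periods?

First set merges to 12:17–14:13, 15:20–15:57, 18:24–19:42.
Second set merges to 06:28–08:37, 11:31–14:03.
A ∩ B = 12:17–14:03.
That is 1 disjoint piece.

1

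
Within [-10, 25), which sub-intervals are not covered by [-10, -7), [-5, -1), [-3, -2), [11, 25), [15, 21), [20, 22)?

[-7, -5) ∪ [-1, 11)

After merging, the occupied span is [-10, -7), [-5, -1), [11, 25).
Uncovered inside [-10, 25): [-7, -5), [-1, 11).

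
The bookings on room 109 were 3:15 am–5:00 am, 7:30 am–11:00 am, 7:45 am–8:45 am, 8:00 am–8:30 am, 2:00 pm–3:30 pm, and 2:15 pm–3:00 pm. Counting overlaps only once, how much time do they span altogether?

6 h 45 min

Merged: 3:15 am-5:00 am, 7:30 am-11:00 am, 2:00 pm-3:30 pm.
Lengths: 1 h 45 min + 3 h 30 min + 1 h 30 min = 6 h 45 min.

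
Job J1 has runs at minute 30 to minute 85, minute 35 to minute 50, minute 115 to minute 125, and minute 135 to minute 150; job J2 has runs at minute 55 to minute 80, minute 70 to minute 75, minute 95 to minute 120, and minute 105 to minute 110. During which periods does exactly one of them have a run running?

A, merged: minute 30 to minute 85, minute 115 to minute 125, minute 135 to minute 150.
B, merged: minute 55 to minute 80, minute 95 to minute 120.
A \ B = minute 30 to minute 55, minute 80 to minute 85, minute 120 to minute 125, minute 135 to minute 150.
B \ A = minute 95 to minute 115.
Union of the two gives the symmetric difference.

minute 30 to minute 55, minute 80 to minute 85, minute 95 to minute 115, minute 120 to minute 125, minute 135 to minute 150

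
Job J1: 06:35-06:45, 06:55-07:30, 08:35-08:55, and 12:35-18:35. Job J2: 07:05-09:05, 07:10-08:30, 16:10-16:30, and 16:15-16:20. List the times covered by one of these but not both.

Second set merges to 07:05–09:05, 16:10–16:30.
Only in the first: 06:35–06:45, 06:55–07:05, 12:35–16:10, 16:30–18:35.
Only in the second: 07:30–08:35, 08:55–09:05.
Together these are the periods covered by exactly one.

06:35–06:45, 06:55–07:05, 07:30–08:35, 08:55–09:05, 12:35–16:10, 16:30–18:35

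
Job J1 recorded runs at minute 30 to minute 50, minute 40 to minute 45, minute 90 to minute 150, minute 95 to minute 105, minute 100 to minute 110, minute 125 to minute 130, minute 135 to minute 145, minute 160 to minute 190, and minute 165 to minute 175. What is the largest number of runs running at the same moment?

Walk the sorted start/end points keeping a running depth.
The depth first hits 3 at minute 100.

3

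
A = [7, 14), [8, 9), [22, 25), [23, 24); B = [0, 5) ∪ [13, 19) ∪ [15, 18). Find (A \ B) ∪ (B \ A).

[0, 5) ∪ [7, 13) ∪ [14, 19) ∪ [22, 25)

First set merges to [7, 14), [22, 25).
Second set merges to [0, 5), [13, 19).
Only in the first: [7, 13), [22, 25).
Only in the second: [0, 5), [14, 19).
Together these are the periods covered by exactly one.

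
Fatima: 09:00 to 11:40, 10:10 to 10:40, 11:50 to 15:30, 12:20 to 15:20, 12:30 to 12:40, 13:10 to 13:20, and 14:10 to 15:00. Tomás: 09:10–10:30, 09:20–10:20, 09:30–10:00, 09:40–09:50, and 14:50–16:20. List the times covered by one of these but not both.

Merge the first list: 09:00–11:40, 11:50–15:30.
Merge the second list: 09:10–10:30, 14:50–16:20.
A \ B = 09:00–09:10, 10:30–11:40, 11:50–14:50.
B \ A = 15:30–16:20.
Union of the two gives the symmetric difference.

09:00–09:10, 10:30–11:40, 11:50–14:50, 15:30–16:20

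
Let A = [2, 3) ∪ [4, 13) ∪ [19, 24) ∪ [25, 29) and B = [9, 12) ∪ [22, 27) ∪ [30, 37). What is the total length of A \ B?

A \ B = [2, 3), [4, 9), [12, 13), [19, 22), [27, 29).
Total: 1 + 5 + 1 + 3 + 2 = 12.

12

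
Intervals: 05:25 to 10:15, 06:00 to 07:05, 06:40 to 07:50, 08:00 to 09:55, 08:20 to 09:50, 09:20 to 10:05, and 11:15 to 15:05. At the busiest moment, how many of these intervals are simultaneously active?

4

Walk the sorted start/end points keeping a running depth.
The depth first hits 4 at 09:20.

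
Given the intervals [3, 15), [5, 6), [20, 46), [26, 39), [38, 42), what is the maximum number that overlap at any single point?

At 38, 3 of the intervals are simultaneously active.
No point has more.

3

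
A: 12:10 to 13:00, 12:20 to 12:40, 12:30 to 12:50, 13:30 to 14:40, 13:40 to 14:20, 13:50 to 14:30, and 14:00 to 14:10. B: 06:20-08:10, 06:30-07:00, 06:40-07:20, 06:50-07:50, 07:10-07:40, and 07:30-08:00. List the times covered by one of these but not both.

06:20–08:10, 12:10–13:00, 13:30–14:40

Merge the first list: 12:10–13:00, 13:30–14:40.
Merge the second list: 06:20–08:10.
Only in the first: 12:10–13:00, 13:30–14:40.
Only in the second: 06:20–08:10.
Together these are the periods covered by exactly one.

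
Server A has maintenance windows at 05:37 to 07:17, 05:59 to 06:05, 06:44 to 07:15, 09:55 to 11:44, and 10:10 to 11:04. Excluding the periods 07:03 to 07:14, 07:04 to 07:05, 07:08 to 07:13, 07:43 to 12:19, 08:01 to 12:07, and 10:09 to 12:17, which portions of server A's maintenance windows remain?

05:37–07:03, 07:14–07:17

A, merged: 05:37–07:17, 09:55–11:44.
B, merged: 07:03–07:14, 07:43–12:19.
05:37–07:17 \ B = 05:37–07:03, 07:14–07:17.
09:55–11:44: entirely removed.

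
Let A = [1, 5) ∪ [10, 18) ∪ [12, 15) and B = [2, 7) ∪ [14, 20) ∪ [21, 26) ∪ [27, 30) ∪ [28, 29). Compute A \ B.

A, merged: [1, 5), [10, 18).
B, merged: [2, 7), [14, 20), [21, 26), [27, 30).
[1, 5) \ B = [1, 2).
[10, 18) \ B = [10, 14).

[1, 2) ∪ [10, 14)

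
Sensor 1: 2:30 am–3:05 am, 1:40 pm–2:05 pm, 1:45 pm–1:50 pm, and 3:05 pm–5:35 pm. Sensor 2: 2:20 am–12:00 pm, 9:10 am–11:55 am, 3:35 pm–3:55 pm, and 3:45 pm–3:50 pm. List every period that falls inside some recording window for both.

2:30 am–3:05 am, 3:35 pm–3:55 pm

First set merges to 2:30 am–3:05 am, 1:40 pm–2:05 pm, 3:05 pm–5:35 pm.
Second set merges to 2:20 am–12:00 pm, 3:35 pm–3:55 pm.
2:30 am–3:05 am ∩ B → 2:30 am–3:05 am.
1:40 pm–2:05 pm meets no B interval.
3:05 pm–5:35 pm ∩ B → 3:35 pm–3:55 pm.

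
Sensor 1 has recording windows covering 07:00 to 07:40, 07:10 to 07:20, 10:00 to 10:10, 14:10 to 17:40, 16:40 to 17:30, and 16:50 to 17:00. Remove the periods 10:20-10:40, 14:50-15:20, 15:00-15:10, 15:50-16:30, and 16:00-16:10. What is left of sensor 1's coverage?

07:00–07:40, 10:00–10:10, 14:10–14:50, 15:20–15:50, 16:30–17:40

Merge the first list: 07:00–07:40, 10:00–10:10, 14:10–17:40.
Merge the second list: 10:20–10:40, 14:50–15:20, 15:50–16:30.
07:00–07:40: no B overlap → unchanged.
10:00–10:10: no B overlap → unchanged.
14:10–17:40 minus B → 14:10–14:50, 15:20–15:50, 16:30–17:40.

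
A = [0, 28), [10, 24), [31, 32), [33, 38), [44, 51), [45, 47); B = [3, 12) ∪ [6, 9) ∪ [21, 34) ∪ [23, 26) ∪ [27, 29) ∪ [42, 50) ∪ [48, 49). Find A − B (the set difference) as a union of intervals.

Merge the first list: [0, 28), [31, 32), [33, 38), [44, 51).
Merge the second list: [3, 12), [21, 34), [42, 50).
[0, 28) \ B = [0, 3), [12, 21).
[31, 32): entirely removed.
[33, 38) \ B = [34, 38).
[44, 51) \ B = [50, 51).

[0, 3) ∪ [12, 21) ∪ [34, 38) ∪ [50, 51)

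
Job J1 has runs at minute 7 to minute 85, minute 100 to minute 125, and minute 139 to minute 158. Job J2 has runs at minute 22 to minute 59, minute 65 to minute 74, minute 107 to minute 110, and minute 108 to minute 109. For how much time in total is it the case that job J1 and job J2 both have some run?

49 minutes

Merge the second list: minute 22 to minute 59, minute 65 to minute 74, minute 107 to minute 110.
A ∩ B = minute 22 to minute 59, minute 65 to minute 74, minute 107 to minute 110.
Total: 37 minutes + 9 minutes + 3 minutes = 49 minutes.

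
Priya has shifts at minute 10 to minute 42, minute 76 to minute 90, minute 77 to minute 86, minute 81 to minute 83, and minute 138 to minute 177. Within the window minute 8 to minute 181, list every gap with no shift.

minute 8 to minute 10, minute 42 to minute 76, minute 90 to minute 138, minute 177 to minute 181

The merged coverage is minute 10 to minute 42, minute 76 to minute 90, minute 138 to minute 177.
Complement within minute 8 to minute 181: minute 8 to minute 10, minute 42 to minute 76, minute 90 to minute 138, minute 177 to minute 181.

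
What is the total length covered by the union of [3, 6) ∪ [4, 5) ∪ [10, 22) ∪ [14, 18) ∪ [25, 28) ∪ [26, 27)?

18

Merged: [3, 6), [10, 22), [25, 28).
Lengths: 3 + 12 + 3 = 18.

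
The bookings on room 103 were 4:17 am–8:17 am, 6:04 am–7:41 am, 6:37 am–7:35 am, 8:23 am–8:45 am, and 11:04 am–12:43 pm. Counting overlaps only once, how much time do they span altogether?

6 h 1 min

Merged: 4:17 am–8:17 am, 8:23 am–8:45 am, 11:04 am–12:43 pm.
Lengths: 4 h + 22 min + 1 h 39 min = 6 h 1 min.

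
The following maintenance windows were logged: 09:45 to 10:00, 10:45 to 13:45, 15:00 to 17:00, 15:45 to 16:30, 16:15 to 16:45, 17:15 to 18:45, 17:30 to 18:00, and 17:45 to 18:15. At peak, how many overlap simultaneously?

Sweep endpoints in order; track running count of active intervals.
Peak of 3 reached at 16:15.

3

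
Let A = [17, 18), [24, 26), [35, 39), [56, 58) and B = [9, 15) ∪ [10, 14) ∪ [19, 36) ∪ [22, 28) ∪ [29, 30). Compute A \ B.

Second set merges to [9, 15), [19, 36).
[17, 18): no B overlap → unchanged.
[24, 26): fully covered by B → removed.
[35, 39) minus B → [36, 39).
[56, 58): no B overlap → unchanged.

[17, 18) ∪ [36, 39) ∪ [56, 58)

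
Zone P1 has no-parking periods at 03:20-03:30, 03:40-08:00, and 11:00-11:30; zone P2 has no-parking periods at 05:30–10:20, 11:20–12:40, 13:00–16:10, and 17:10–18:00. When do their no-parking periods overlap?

03:20-03:30 meets no B interval.
03:40-08:00 ∩ B → 05:30-08:00.
11:00-11:30 ∩ B → 11:20-11:30.

05:30-08:00, 11:20-11:30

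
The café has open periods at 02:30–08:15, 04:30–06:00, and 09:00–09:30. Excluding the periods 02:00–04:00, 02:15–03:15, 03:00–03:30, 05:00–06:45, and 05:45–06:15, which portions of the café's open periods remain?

04:00–05:00, 06:45–08:15, 09:00–09:30

A, merged: 02:30–08:15, 09:00–09:30.
B, merged: 02:00–04:00, 05:00–06:45.
02:30–08:15 \ B = 04:00–05:00, 06:45–08:15.
09:00–09:30: nothing removed.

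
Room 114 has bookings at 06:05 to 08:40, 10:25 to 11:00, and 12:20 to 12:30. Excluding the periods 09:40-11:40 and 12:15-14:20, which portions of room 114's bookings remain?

06:05–08:40 is untouched.
10:25–11:00 lies entirely inside B → drops out.
12:20–12:30 lies entirely inside B → drops out.

06:05–08:40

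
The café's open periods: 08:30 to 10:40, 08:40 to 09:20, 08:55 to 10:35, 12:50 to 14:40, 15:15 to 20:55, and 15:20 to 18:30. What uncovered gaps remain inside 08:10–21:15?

08:10–08:30, 10:40–12:50, 14:40–15:15, 20:55–21:15

Covered (merged): 08:30–10:40, 12:50–14:40, 15:15–20:55.
Gaps within 08:10–21:15: 08:10–08:30, 10:40–12:50, 14:40–15:15, 20:55–21:15.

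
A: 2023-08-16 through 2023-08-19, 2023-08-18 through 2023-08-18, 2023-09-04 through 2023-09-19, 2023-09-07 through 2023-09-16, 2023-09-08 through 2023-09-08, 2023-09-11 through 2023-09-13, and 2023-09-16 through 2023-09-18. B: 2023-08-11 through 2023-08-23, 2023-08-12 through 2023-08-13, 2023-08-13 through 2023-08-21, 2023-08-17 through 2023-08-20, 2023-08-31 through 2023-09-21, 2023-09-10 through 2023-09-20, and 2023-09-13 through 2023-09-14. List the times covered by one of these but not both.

First set merges to 2023-08-16 through 2023-08-19, 2023-09-04 through 2023-09-19.
Second set merges to 2023-08-11 through 2023-08-23, 2023-08-31 through 2023-09-21.
A but not B: none.
B but not A: 2023-08-11 through 2023-08-15, 2023-08-20 through 2023-08-23, 2023-08-31 through 2023-09-03, 2023-09-20 through 2023-09-21.
Combining gives A △ B.

2023-08-11 through 2023-08-15, 2023-08-20 through 2023-08-23, 2023-08-31 through 2023-09-03, 2023-09-20 through 2023-09-21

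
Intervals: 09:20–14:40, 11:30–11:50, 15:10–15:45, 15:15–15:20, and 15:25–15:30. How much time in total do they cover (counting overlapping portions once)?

Merged: 09:20–14:40, 15:10–15:45.
Lengths: 5 h 20 min + 35 min = 5 h 55 min.

5 h 55 min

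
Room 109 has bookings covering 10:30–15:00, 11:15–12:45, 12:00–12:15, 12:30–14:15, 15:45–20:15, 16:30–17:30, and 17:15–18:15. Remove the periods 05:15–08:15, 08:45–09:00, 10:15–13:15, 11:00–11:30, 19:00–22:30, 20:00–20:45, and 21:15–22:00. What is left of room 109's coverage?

Merge the first list: 10:30-15:00, 15:45-20:15.
Merge the second list: 05:15-08:15, 08:45-09:00, 10:15-13:15, 19:00-22:30.
10:30-15:00 with B removed leaves 13:15-15:00.
15:45-20:15 with B removed leaves 15:45-19:00.

13:15-15:00, 15:45-19:00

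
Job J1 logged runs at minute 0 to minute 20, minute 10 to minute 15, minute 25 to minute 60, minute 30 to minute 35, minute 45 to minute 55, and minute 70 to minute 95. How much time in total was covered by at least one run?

Merged: minute 0 to minute 20, minute 25 to minute 60, minute 70 to minute 95.
Lengths: 20 minutes + 35 minutes + 25 minutes = 80 minutes.

80 minutes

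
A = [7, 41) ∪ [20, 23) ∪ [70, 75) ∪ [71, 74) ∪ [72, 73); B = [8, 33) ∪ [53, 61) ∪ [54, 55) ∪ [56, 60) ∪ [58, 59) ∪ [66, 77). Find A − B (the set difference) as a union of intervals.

Merge the first list: [7, 41), [70, 75).
Merge the second list: [8, 33), [53, 61), [66, 77).
[7, 41) \ B = [7, 8), [33, 41).
[70, 75): entirely removed.

[7, 8) ∪ [33, 41)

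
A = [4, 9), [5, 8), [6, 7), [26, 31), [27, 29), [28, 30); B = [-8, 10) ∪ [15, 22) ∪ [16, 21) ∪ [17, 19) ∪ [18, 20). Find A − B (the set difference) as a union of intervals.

Merge the first list: [4, 9), [26, 31).
Merge the second list: [-8, 10), [15, 22).
[4, 9): entirely removed.
[26, 31): nothing removed.

[26, 31)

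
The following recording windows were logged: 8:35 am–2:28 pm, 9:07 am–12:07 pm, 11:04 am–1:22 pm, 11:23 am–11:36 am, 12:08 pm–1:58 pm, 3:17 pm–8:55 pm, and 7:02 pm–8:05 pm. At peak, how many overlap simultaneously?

Walk the sorted start/end points keeping a running depth.
The depth first hits 4 at 11:23 am.

4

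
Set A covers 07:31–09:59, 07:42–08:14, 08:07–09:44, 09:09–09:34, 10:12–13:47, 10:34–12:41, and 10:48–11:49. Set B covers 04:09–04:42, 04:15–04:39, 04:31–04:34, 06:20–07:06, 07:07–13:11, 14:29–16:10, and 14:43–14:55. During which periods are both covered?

A, merged: 07:31–09:59, 10:12–13:47.
B, merged: 04:09–04:42, 06:20–07:06, 07:07–13:11, 14:29–16:10.
07:31–09:59 ∩ B → 07:31–09:59.
10:12–13:47 ∩ B → 10:12–13:11.

07:31–09:59, 10:12–13:11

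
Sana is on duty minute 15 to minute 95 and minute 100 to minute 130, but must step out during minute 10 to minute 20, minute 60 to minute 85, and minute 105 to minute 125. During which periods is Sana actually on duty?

minute 15 to minute 95 \ B = minute 20 to minute 60, minute 85 to minute 95.
minute 100 to minute 130 \ B = minute 100 to minute 105, minute 125 to minute 130.

minute 20 to minute 60, minute 85 to minute 95, minute 100 to minute 105, minute 125 to minute 130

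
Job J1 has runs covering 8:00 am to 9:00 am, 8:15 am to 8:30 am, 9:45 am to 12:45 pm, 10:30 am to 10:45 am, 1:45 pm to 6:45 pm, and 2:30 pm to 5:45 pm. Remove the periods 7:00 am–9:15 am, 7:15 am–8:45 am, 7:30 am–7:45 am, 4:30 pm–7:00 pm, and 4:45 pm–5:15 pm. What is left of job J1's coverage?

9:45 am–12:45 pm, 1:45 pm–4:30 pm

Merge the first list: 8:00 am–9:00 am, 9:45 am–12:45 pm, 1:45 pm–6:45 pm.
Merge the second list: 7:00 am–9:15 am, 4:30 pm–7:00 pm.
8:00 am–9:00 am: entirely removed.
9:45 am–12:45 pm: nothing removed.
1:45 pm–6:45 pm \ B = 1:45 pm–4:30 pm.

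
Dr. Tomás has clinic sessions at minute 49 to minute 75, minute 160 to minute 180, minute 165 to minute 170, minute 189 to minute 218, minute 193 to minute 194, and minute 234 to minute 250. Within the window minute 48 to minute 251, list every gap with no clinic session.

minute 48 to minute 49, minute 75 to minute 160, minute 180 to minute 189, minute 218 to minute 234, minute 250 to minute 251

After merging, the occupied span is minute 49 to minute 75, minute 160 to minute 180, minute 189 to minute 218, minute 234 to minute 250.
Complement within minute 48 to minute 251: minute 48 to minute 49, minute 75 to minute 160, minute 180 to minute 189, minute 218 to minute 234, minute 250 to minute 251.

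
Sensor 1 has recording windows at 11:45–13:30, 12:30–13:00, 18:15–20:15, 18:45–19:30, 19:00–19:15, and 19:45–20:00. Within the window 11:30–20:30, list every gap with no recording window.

The merged coverage is 11:45–13:30, 18:15–20:15.
Gaps within 11:30–20:30: 11:30–11:45, 13:30–18:15, 20:15–20:30.

11:30–11:45, 13:30–18:15, 20:15–20:30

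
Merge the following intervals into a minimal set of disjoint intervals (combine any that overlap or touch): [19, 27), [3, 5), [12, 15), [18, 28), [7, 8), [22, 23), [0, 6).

Sort by start: [0, 6), [3, 5), [7, 8), [12, 15), [18, 28), [19, 27), [22, 23).
[3, 5) overlaps/touches [0, 6) → extend to [0, 6).
[7, 8) is disjoint → start new block.
[12, 15) is disjoint → start new block.
[18, 28) is disjoint → start new block.
[19, 27) overlaps/touches [18, 28) → extend to [18, 28).
[22, 23) overlaps/touches [18, 28) → extend to [18, 28).

[0, 6) ∪ [7, 8) ∪ [12, 15) ∪ [18, 28)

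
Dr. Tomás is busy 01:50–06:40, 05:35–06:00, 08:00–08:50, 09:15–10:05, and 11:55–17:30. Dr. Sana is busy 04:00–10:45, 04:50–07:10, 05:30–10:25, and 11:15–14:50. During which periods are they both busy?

04:00-06:40, 08:00-08:50, 09:15-10:05, 11:55-14:50

Merge the first list: 01:50-06:40, 08:00-08:50, 09:15-10:05, 11:55-17:30.
Merge the second list: 04:00-10:45, 11:15-14:50.
01:50-06:40 overlaps B on 04:00-06:40.
08:00-08:50 overlaps B on 08:00-08:50.
09:15-10:05 overlaps B on 09:15-10:05.
11:55-17:30 overlaps B on 11:55-14:50.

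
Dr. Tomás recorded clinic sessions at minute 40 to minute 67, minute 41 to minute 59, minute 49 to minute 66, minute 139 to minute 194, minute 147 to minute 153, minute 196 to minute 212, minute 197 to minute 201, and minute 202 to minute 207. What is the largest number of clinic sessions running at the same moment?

3

Walk the sorted start/end points keeping a running depth.
The depth first hits 3 at minute 49.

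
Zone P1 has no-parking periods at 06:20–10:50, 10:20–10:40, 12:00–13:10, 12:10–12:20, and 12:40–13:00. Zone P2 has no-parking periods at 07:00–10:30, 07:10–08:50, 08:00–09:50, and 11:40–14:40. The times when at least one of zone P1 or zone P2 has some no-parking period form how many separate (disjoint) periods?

First set merges to 06:20–10:50, 12:00–13:10.
Second set merges to 07:00–10:30, 11:40–14:40.
A ∪ B = 06:20–10:50, 11:40–14:40.
That is 2 disjoint pieces.

2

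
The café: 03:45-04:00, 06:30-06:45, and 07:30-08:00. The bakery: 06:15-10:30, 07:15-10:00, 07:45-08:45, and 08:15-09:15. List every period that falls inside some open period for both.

06:30–06:45, 07:30–08:00

Second set merges to 06:15–10:30.
03:45–04:00 falls entirely outside B.
06:30–06:45 overlaps B on 06:30–06:45.
07:30–08:00 overlaps B on 07:30–08:00.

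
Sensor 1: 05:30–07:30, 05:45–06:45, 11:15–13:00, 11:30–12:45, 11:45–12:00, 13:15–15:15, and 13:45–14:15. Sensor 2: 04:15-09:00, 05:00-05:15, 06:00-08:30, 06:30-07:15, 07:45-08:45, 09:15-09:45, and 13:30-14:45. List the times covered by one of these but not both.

04:15-05:30, 07:30-09:00, 09:15-09:45, 11:15-13:00, 13:15-13:30, 14:45-15:15

First set merges to 05:30-07:30, 11:15-13:00, 13:15-15:15.
Second set merges to 04:15-09:00, 09:15-09:45, 13:30-14:45.
A but not B: 11:15-13:00, 13:15-13:30, 14:45-15:15.
B but not A: 04:15-05:30, 07:30-09:00, 09:15-09:45.
Combining gives A △ B.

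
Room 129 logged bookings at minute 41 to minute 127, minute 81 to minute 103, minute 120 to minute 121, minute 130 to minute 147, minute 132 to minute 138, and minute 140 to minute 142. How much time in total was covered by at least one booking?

Merged: minute 41 to minute 127, minute 130 to minute 147.
Lengths: 86 minutes + 17 minutes = 103 minutes.

103 minutes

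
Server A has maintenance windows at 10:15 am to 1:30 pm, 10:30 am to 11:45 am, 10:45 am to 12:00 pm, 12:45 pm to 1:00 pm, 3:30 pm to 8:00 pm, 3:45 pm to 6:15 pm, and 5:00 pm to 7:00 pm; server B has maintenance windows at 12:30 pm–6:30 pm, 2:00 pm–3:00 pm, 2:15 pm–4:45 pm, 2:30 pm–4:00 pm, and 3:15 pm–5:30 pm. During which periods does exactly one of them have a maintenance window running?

10:15 am–12:30 pm, 1:30 pm–3:30 pm, 6:30 pm–8:00 pm

Merge the first list: 10:15 am–1:30 pm, 3:30 pm–8:00 pm.
Merge the second list: 12:30 pm–6:30 pm.
Only in the first: 10:15 am–12:30 pm, 6:30 pm–8:00 pm.
Only in the second: 1:30 pm–3:30 pm.
Together these are the periods covered by exactly one.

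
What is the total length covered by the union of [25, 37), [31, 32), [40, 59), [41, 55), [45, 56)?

Merged: [25, 37), [40, 59).
Lengths: 12 + 19 = 31.

31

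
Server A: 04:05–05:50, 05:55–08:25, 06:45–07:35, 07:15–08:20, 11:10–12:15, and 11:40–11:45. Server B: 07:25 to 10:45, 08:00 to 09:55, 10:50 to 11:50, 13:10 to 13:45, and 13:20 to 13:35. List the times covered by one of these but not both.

04:05–05:50, 05:55–07:25, 08:25–10:45, 10:50–11:10, 11:50–12:15, 13:10–13:45

First set merges to 04:05–05:50, 05:55–08:25, 11:10–12:15.
Second set merges to 07:25–10:45, 10:50–11:50, 13:10–13:45.
A \ B = 04:05–05:50, 05:55–07:25, 11:50–12:15.
B \ A = 08:25–10:45, 10:50–11:10, 13:10–13:45.
Union of the two gives the symmetric difference.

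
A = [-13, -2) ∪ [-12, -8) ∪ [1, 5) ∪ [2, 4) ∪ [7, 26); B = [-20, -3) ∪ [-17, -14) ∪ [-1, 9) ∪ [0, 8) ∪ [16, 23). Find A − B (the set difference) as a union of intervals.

Merge the first list: [-13, -2), [1, 5), [7, 26).
Merge the second list: [-20, -3), [-1, 9), [16, 23).
[-13, -2) with B removed leaves [-3, -2).
[1, 5) lies entirely inside B → drops out.
[7, 26) with B removed leaves [9, 16), [23, 26).

[-3, -2) ∪ [9, 16) ∪ [23, 26)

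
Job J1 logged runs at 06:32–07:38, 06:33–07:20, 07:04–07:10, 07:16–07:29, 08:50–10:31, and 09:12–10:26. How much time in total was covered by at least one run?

Merged: 06:32–07:38, 08:50–10:31.
Lengths: 1 h 6 min + 1 h 41 min = 2 h 47 min.

2 h 47 min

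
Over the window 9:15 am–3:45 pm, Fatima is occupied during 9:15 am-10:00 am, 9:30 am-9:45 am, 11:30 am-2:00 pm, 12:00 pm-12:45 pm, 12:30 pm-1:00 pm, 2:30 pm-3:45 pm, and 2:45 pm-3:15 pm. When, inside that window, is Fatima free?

The merged coverage is 9:15 am–10:00 am, 11:30 am–2:00 pm, 2:30 pm–3:45 pm.
Uncovered inside 9:15 am–3:45 pm: 10:00 am–11:30 am, 2:00 pm–2:30 pm.

10:00 am–11:30 am, 2:00 pm–2:30 pm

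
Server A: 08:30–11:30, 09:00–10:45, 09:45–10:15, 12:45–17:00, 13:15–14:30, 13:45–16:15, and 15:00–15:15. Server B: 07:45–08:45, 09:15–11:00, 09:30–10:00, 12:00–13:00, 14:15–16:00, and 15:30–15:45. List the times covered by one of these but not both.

First set merges to 08:30–11:30, 12:45–17:00.
Second set merges to 07:45–08:45, 09:15–11:00, 12:00–13:00, 14:15–16:00.
Only in the first: 08:45–09:15, 11:00–11:30, 13:00–14:15, 16:00–17:00.
Only in the second: 07:45–08:30, 12:00–12:45.
Together these are the periods covered by exactly one.

07:45–08:30, 08:45–09:15, 11:00–11:30, 12:00–12:45, 13:00–14:15, 16:00–17:00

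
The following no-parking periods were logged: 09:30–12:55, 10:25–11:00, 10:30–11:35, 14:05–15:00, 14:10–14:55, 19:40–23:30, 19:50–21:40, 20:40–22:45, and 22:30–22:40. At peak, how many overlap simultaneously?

Walk the sorted start/end points keeping a running depth.
The depth first hits 3 at 10:30.

3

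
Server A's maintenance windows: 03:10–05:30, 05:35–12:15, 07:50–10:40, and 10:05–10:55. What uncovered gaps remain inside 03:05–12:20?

03:05-03:10, 05:30-05:35, 12:15-12:20

Covered (merged): 03:10-05:30, 05:35-12:15.
Gaps within 03:05-12:20: 03:05-03:10, 05:30-05:35, 12:15-12:20.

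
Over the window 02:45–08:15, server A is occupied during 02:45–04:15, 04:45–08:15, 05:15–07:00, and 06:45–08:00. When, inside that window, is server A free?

The merged coverage is 02:45–04:15, 04:45–08:15.
Complement within 02:45–08:15: 04:15–04:45.

04:15–04:45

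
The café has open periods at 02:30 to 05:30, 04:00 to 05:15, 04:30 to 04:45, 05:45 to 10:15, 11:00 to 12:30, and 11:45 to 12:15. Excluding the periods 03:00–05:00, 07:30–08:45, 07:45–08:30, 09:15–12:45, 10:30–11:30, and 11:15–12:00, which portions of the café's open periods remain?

02:30–03:00, 05:00–05:30, 05:45–07:30, 08:45–09:15

A, merged: 02:30–05:30, 05:45–10:15, 11:00–12:30.
B, merged: 03:00–05:00, 07:30–08:45, 09:15–12:45.
02:30–05:30 with B removed leaves 02:30–03:00, 05:00–05:30.
05:45–10:15 with B removed leaves 05:45–07:30, 08:45–09:15.
11:00–12:30 lies entirely inside B → drops out.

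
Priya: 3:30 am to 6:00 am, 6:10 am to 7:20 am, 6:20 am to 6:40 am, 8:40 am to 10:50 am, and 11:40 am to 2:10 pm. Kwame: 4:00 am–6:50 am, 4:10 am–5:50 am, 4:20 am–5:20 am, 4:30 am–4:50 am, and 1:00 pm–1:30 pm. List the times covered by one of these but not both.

Merge the first list: 3:30 am–6:00 am, 6:10 am–7:20 am, 8:40 am–10:50 am, 11:40 am–2:10 pm.
Merge the second list: 4:00 am–6:50 am, 1:00 pm–1:30 pm.
A \ B = 3:30 am–4:00 am, 6:50 am–7:20 am, 8:40 am–10:50 am, 11:40 am–1:00 pm, 1:30 pm–2:10 pm.
B \ A = 6:00 am–6:10 am.
Union of the two gives the symmetric difference.

3:30 am–4:00 am, 6:00 am–6:10 am, 6:50 am–7:20 am, 8:40 am–10:50 am, 11:40 am–1:00 pm, 1:30 pm–2:10 pm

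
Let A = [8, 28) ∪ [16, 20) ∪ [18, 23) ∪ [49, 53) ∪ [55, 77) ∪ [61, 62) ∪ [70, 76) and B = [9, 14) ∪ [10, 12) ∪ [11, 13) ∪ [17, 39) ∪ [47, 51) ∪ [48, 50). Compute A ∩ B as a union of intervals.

A, merged: [8, 28), [49, 53), [55, 77).
B, merged: [9, 14), [17, 39), [47, 51).
[8, 28) overlaps B on [9, 14), [17, 28).
[49, 53) overlaps B on [49, 51).
[55, 77) falls entirely outside B.

[9, 14) ∪ [17, 28) ∪ [49, 51)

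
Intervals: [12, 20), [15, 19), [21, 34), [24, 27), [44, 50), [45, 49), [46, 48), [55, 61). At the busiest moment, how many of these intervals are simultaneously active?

3

Sweep endpoints in order; track running count of active intervals.
Peak of 3 reached at 46.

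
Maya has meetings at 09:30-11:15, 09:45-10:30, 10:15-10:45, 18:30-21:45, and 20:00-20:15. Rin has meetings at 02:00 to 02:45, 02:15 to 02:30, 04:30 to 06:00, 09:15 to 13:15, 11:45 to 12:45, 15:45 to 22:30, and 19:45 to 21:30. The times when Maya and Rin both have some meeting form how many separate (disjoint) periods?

First set merges to 09:30–11:15, 18:30–21:45.
Second set merges to 02:00–02:45, 04:30–06:00, 09:15–13:15, 15:45–22:30.
A ∩ B = 09:30–11:15, 18:30–21:45.
That is 2 disjoint pieces.

2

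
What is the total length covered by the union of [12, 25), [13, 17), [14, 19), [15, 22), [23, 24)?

13

Merged: [12, 25).
Length: 13.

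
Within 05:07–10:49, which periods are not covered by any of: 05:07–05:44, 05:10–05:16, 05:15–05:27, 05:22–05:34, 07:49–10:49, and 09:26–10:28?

05:44–07:49

After merging, the occupied span is 05:07–05:44, 07:49–10:49.
Complement within 05:07–10:49: 05:44–07:49.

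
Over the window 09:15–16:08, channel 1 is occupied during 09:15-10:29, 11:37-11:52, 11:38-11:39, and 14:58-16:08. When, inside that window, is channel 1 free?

After merging, the occupied span is 09:15–10:29, 11:37–11:52, 14:58–16:08.
Complement within 09:15–16:08: 10:29–11:37, 11:52–14:58.

10:29–11:37, 11:52–14:58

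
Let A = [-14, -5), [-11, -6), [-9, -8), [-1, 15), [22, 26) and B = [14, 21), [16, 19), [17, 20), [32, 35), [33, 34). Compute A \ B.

[-14, -5) ∪ [-1, 14) ∪ [22, 26)

Merge the first list: [-14, -5), [-1, 15), [22, 26).
Merge the second list: [14, 21), [32, 35).
[-14, -5): nothing removed.
[-1, 15) \ B = [-1, 14).
[22, 26): nothing removed.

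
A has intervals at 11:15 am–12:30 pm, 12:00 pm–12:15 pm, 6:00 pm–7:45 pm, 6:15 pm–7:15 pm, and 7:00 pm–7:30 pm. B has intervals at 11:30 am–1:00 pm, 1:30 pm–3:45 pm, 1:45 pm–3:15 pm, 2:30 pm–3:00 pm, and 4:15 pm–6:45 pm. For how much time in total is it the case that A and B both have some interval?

First set merges to 11:15 am–12:30 pm, 6:00 pm–7:45 pm.
Second set merges to 11:30 am–1:00 pm, 1:30 pm–3:45 pm, 4:15 pm–6:45 pm.
A ∩ B = 11:30 am–12:30 pm, 6:00 pm–6:45 pm.
Total: 1 h + 45 min = 1 h 45 min.

1 h 45 min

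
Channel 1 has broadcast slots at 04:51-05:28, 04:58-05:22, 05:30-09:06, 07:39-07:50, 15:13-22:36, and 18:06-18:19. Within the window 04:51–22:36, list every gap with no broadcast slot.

05:28-05:30, 09:06-15:13

The merged coverage is 04:51-05:28, 05:30-09:06, 15:13-22:36.
Complement within 04:51-22:36: 05:28-05:30, 09:06-15:13.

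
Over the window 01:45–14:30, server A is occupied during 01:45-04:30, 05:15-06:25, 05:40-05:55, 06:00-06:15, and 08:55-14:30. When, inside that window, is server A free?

04:30-05:15, 06:25-08:55

After merging, the occupied span is 01:45-04:30, 05:15-06:25, 08:55-14:30.
Complement within 01:45-14:30: 04:30-05:15, 06:25-08:55.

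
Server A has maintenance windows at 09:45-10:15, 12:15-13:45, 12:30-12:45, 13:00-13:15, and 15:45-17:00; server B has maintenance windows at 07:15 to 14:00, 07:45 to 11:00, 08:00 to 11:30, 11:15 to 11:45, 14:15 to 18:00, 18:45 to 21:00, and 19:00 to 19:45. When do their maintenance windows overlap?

Merge the first list: 09:45–10:15, 12:15–13:45, 15:45–17:00.
Merge the second list: 07:15–14:00, 14:15–18:00, 18:45–21:00.
09:45–10:15 ∩ B → 09:45–10:15.
12:15–13:45 ∩ B → 12:15–13:45.
15:45–17:00 ∩ B → 15:45–17:00.

09:45–10:15, 12:15–13:45, 15:45–17:00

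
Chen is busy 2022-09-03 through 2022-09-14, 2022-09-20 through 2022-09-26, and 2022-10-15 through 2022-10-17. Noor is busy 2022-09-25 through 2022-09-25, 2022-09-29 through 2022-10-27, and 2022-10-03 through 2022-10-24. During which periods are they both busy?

2022-09-25 through 2022-09-25, 2022-10-15 through 2022-10-17

Merge the second list: 2022-09-25 through 2022-09-25, 2022-09-29 through 2022-10-27.
2022-09-03 through 2022-09-14 meets no B interval.
2022-09-20 through 2022-09-26 ∩ B → 2022-09-25 through 2022-09-25.
2022-10-15 through 2022-10-17 ∩ B → 2022-10-15 through 2022-10-17.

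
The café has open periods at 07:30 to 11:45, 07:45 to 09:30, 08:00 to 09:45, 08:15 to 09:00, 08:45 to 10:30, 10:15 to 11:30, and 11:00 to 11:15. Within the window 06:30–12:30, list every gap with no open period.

Covered (merged): 07:30–11:45.
Complement within 06:30–12:30: 06:30–07:30, 11:45–12:30.

06:30–07:30, 11:45–12:30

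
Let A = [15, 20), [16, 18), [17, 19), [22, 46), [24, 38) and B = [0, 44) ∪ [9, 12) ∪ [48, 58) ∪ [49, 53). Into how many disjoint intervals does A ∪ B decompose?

A, merged: [15, 20), [22, 46).
B, merged: [0, 44), [48, 58).
A ∪ B = [0, 46), [48, 58).
That is 2 disjoint pieces.

2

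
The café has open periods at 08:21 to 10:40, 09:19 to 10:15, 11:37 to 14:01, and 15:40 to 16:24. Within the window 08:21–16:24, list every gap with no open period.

After merging, the occupied span is 08:21–10:40, 11:37–14:01, 15:40–16:24.
Gaps within 08:21–16:24: 10:40–11:37, 14:01–15:40.

10:40–11:37, 14:01–15:40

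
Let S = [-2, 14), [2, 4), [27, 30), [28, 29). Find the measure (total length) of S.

19

Merged: [-2, 14), [27, 30).
Lengths: 16 + 3 = 19.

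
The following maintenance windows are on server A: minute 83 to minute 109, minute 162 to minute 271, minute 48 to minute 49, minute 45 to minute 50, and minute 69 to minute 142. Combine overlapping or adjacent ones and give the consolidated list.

Sort by start: minute 45 to minute 50, minute 48 to minute 49, minute 69 to minute 142, minute 83 to minute 109, minute 162 to minute 271.
minute 48 to minute 49 overlaps/touches minute 45 to minute 50 → extend to minute 45 to minute 50.
minute 69 to minute 142 is disjoint → start new block.
minute 83 to minute 109 overlaps/touches minute 69 to minute 142 → extend to minute 69 to minute 142.
minute 162 to minute 271 is disjoint → start new block.

minute 45 to minute 50, minute 69 to minute 142, minute 162 to minute 271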